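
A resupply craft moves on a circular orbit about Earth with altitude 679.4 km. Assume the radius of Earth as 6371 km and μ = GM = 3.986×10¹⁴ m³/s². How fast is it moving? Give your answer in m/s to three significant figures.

r = 6371 + 679.4 = 7050.4 km = 7.0504×10⁶ m.
For a circular orbit v = √(μ/r) = √(3.986×10¹⁴ / 7.050×10⁶) = √(5.654×10⁷) = 7519 m/s.

v ≈ 7520 m/s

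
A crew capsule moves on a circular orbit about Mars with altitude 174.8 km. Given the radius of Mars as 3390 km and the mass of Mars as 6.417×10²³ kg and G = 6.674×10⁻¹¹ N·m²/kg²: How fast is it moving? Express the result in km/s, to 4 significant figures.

v ≈ 3.466 km/s

μ = GM = 6.674×10⁻¹¹ × 6.417×10²³ = 4.283×10¹³ m³/s².
r = 3390 + 174.8 = 3564.8 km = 3.5648×10⁶ m.
For a circular orbit v = √(μ/r) = √(4.283×10¹³ / 3.565×10⁶) = √(1.201×10⁷) = 3466 m/s.
That is 3.466 km/s.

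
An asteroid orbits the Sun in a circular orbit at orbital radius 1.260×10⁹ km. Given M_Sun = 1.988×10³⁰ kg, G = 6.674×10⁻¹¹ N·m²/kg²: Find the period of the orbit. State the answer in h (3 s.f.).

μ = GM = 6.674×10⁻¹¹ × 1.988×10³⁰ = 1.327×10²⁰ m³/s².
r = 1.260×10⁹ km = 1.260×10¹² m.
Kepler's third law: T = 2π√(r³/μ) = 2π√((1.260×10¹²)³ / 1.327×10²⁰).
r³/μ = 1.508×10¹⁶ s², so T = 2π × 1.228×10⁸ = 7.715×10⁸ s.
Converting: 7.715×10⁸ s ÷ 3600 = 2.143×10⁵ h.

T ≈ 214000 h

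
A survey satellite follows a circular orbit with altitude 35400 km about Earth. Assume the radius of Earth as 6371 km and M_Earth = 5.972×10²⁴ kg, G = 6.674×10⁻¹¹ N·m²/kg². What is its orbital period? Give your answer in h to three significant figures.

μ = GM = 6.674×10⁻¹¹ × 5.972×10²⁴ = 3.986×10¹⁴ m³/s².
r = 6371 + 35400 = 41771 km = 4.1771×10⁷ m.
Kepler's third law: T = 2π√(r³/μ) = 2π√((4.177×10⁷)³ / 3.986×10¹⁴).
r³/μ = 1.829×10⁸ s², so T = 2π × 1.352×10⁴ = 8.496×10⁴ s.
Converting: 8.496×10⁴ s ÷ 3600 = 23.60 h.

T ≈ 23.6 h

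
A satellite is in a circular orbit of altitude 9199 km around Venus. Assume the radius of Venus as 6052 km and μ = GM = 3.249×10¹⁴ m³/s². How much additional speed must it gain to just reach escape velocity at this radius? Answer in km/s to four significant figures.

Δv ≈ 1.912 km/s

r = 6052 + 9199 = 15251 km = 1.5251×10⁷ m.
Circular speed v_c = √(μ/r) = 4616 m/s.
Escape speed v_esc = √(2μ/r) = √2 × v_c = 6527 m/s.
Δv = v_esc − v_c = 1912 m/s = 1.912 km/s.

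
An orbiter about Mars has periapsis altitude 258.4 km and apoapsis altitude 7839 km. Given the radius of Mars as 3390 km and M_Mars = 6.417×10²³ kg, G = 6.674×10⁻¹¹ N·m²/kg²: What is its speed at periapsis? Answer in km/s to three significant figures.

v ≈ 4.21 km/s

μ = GM = 6.674×10⁻¹¹ × 6.417×10²³ = 4.283×10¹³ m³/s².
r_p = 3390 + 258.4 = 3648.4 km = 3.6484×10⁶ m.
r_a = 3390 + 7839 = 11229 km = 1.1229×10⁷ m.
Semi-major axis a = (r_p + r_a)/2 = 7438.7 km = 7.439×10⁶ m.
Vis-viva: v² = μ(2/r − 1/a) = 4.283×10¹³ × (5.482×10⁻⁷ − 1.344×10⁻⁷) = 1.772×10⁷ m²/s².
v = 4209 m/s = 4.209 km/s.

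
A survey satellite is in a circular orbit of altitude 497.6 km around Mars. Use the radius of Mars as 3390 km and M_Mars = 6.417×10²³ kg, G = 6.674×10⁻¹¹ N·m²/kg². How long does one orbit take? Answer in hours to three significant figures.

μ = GM = 6.674×10⁻¹¹ × 6.417×10²³ = 4.283×10¹³ m³/s².
r = 3390 + 497.6 = 3887.6 km = 3.8876×10⁶ m.
Kepler's third law: T = 2π√(r³/μ) = 2π√((3.888×10⁶)³ / 4.283×10¹³).
r³/μ = 1.372×10⁶ s², so T = 2π × 1.171×10³ = 7.359×10³ s.
Converting: 7.359×10³ s ÷ 3600 = 2.044 hours.

T ≈ 2.04 hours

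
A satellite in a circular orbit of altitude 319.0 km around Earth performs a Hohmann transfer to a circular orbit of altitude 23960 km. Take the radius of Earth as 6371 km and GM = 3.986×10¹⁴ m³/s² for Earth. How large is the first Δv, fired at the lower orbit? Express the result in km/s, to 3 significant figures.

r₁ = 6371 + 319.0 = 6690.0 km = 6.6900×10⁶ m.
r₂ = 6371 + 23960 = 30331 km = 3.0331×10⁷ m.
Transfer ellipse a_t = (r₁ + r₂)/2 = 1.851×10⁷ m.
At r₁: circular v_c1 = √(μ/r₁) = 7719 m/s; transfer-perigee v_p = √[μ(2/r₁ − 1/a_t)] = 9881 m/s.
Δv₁ = v_p − v_c1 = 2162 m/s.
= 2.162 km/s.

Δv ≈ 2.16 km/s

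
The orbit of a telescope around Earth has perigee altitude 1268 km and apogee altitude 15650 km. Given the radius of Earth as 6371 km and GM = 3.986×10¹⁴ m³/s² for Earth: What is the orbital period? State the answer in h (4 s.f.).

T ≈ 4.993 h

r_p = 6371 + 1268 = 7639.0 km = 7.6390×10⁶ m.
r_a = 6371 + 15650 = 22021 km = 2.2021×10⁷ m.
Semi-major axis a = (r_p + r_a)/2 = (7639.0 + 22021)/2 = 14830 km = 1.483×10⁷ m.
By Kepler's third law T = 2π√(a³/μ) = 2π × 2.861×10³ = 1.797×10⁴ s.
= 4.993 h.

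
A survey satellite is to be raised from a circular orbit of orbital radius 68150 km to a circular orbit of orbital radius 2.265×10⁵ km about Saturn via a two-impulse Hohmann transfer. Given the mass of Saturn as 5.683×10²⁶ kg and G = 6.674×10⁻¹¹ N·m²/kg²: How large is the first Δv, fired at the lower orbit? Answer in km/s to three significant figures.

μ = GM = 6.674×10⁻¹¹ × 5.683×10²⁶ = 3.793×10¹⁶ m³/s².
r₁ = 68150 km = 6.815×10⁷ m.
r₂ = 2.265×10⁵ km = 2.265×10⁸ m.
Transfer ellipse a_t = (r₁ + r₂)/2 = 1.473×10⁸ m.
At r₁: circular v_c1 = √(μ/r₁) = 23590 m/s; transfer-perikrone v_p = √[μ(2/r₁ − 1/a_t)] = 29250 m/s.
Δv₁ = v_p − v_c1 = 5660 m/s.
= 5.660 km/s.

Δv ≈ 5.66 km/s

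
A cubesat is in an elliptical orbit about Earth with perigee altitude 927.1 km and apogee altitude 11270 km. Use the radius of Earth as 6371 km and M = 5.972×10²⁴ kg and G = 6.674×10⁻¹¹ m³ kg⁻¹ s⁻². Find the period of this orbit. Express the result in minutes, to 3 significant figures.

T ≈ 231 minutes

μ = GM = 6.674×10⁻¹¹ × 5.972×10²⁴ = 3.986×10¹⁴ m³/s².
r_p = 6371 + 927.1 = 7298.1 km = 7.2981×10⁶ m.
r_a = 6371 + 11270 = 17641 km = 1.7641×10⁷ m.
Semi-major axis a = (r_p + r_a)/2 = (7298.1 + 17641)/2 = 12470 km = 1.247×10⁷ m.
By Kepler's third law T = 2π√(a³/μ) = 2π × 2.206×10³ = 1.386×10⁴ s.
= 231.0 minutes.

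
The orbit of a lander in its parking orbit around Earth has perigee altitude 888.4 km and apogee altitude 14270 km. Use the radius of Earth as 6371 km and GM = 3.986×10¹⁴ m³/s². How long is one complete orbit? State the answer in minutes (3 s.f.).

T ≈ 273 minutes

r_p = 6371 + 888.4 = 7259.4 km = 7.2594×10⁶ m.
r_a = 6371 + 14270 = 20641 km = 2.0641×10⁷ m.
Semi-major axis a = (r_p + r_a)/2 = (7259.4 + 20641)/2 = 13950 km = 1.395×10⁷ m.
By Kepler's third law T = 2π√(a³/μ) = 2π × 2.610×10³ = 1.640×10⁴ s.
= 273.3 minutes.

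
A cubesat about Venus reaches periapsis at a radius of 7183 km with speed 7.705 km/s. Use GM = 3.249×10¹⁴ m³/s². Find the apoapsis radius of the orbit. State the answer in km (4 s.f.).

r_p = 7.183×10⁶ m.
Specific energy ε = v²/2 − μ/r = -1.555×10⁷ J/kg, so a = −μ/(2ε) = 1.045×10⁷ m.
The apsides satisfy r_p + r_a = 2a, so the apoapsis radius is 2a − r_p = 1.371×10⁷ m = 13713 km.

apoapsis radius ≈ 13710 km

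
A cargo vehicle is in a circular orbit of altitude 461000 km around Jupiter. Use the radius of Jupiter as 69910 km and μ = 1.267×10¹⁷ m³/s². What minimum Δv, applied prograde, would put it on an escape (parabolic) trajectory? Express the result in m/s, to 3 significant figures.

r = 69910 + 461000 = 530910 km = 5.3091×10⁸ m.
Circular speed v_c = √(μ/r) = 15450 m/s.
Escape speed v_esc = √(2μ/r) = √2 × v_c = 21850 m/s.
Δv = v_esc − v_c = 6399 m/s.

Δv ≈ 6400 m/s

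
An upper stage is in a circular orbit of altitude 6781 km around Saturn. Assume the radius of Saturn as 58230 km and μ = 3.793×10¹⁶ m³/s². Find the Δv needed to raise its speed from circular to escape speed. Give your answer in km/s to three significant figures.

Δv ≈ 10.0 km/s

r = 58230 + 6781 = 65011 km = 6.5011×10⁷ m.
Circular speed v_c = √(μ/r) = 24150 m/s.
Escape speed v_esc = √(2μ/r) = √2 × v_c = 34160 m/s.
Δv = v_esc − v_c = 10010 m/s = 10.01 km/s.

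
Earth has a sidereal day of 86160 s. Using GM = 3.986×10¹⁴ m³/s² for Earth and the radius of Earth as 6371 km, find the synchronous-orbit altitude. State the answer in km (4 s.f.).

h_sync ≈ 35790 km

A synchronous orbit has period T, so by Kepler's third law a = (μT²/4π²)^(1/3).
μT²/4π² = 3.986×10¹⁴ × (8.616×10⁴)² / 39.48 = 7.495×10²² m³.
a = 4.216×10⁷ m = 42163 km.
Altitude h = a − R = 42163 − 6371 = 35792 km.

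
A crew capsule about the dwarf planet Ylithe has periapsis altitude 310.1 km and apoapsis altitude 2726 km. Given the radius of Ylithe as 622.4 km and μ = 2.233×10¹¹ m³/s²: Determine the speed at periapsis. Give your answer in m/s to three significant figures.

r_p = 622.4 + 310.1 = 932.50 km = 9.3250×10⁵ m.
r_a = 622.4 + 2726 = 3348.4 km = 3.3484×10⁶ m.
Semi-major axis a = (r_p + r_a)/2 = 2140.4 km = 2.140×10⁶ m.
Vis-viva: v² = μ(2/r − 1/a) = 2.233×10¹¹ × (2.145×10⁻⁶ − 4.672×10⁻⁷) = 3.746×10⁵ m²/s².
v = 612.0 m/s.

v ≈ 612 m/s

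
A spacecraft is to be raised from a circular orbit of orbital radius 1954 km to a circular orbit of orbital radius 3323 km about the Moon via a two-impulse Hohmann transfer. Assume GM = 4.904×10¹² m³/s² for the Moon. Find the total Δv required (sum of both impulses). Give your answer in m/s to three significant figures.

Δv_total ≈ 363 m/s

r₁ = 1954 km = 1.954×10⁶ m.
r₂ = 3323 km = 3.323×10⁶ m.
Transfer ellipse a_t = (r₁ + r₂)/2 = 2.638×10⁶ m.
At r₁: circular v_c1 = √(μ/r₁) = 1584 m/s; transfer-perilune v_p = √[μ(2/r₁ − 1/a_t)] = 1778 m/s.
Δv₁ = v_p − v_c1 = 193.7 m/s.
At r₂: circular v_c2 = √(μ/r₂) = 1215 m/s; transfer-apolune v_a = √[μ(2/r₂ − 1/a_t)] = 1045 m/s.
Δv₂ = v_c2 − v_a = 169.4 m/s.
Total Δv = Δv₁ + Δv₂ = 363.0 m/s.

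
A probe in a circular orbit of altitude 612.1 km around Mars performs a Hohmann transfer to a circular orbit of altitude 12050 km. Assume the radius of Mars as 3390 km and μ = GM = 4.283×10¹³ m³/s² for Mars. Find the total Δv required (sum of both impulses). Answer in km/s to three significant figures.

r₁ = 3390 + 612.1 = 4002.1 km = 4.0021×10⁶ m.
r₂ = 3390 + 12050 = 15440 km = 1.5440×10⁷ m.
Transfer ellipse a_t = (r₁ + r₂)/2 = 9.721×10⁶ m.
At r₁: circular v_c1 = √(μ/r₁) = 3271 m/s; transfer-periapsis v_p = √[μ(2/r₁ − 1/a_t)] = 4123 m/s.
Δv₁ = v_p − v_c1 = 851.5 m/s.
At r₂: circular v_c2 = √(μ/r₂) = 1666 m/s; transfer-apoapsis v_a = √[μ(2/r₂ − 1/a_t)] = 1069 m/s.
Δv₂ = v_c2 − v_a = 596.9 m/s.
Total Δv = Δv₁ + Δv₂ = 1448 m/s = 1.448 km/s.

Δv_total ≈ 1.45 km/s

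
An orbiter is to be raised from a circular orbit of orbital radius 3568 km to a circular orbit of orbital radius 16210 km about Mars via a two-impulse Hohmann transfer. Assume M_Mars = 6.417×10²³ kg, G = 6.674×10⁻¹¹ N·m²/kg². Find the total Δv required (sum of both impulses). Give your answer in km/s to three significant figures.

Δv_total ≈ 1.62 km/s

μ = GM = 6.674×10⁻¹¹ × 6.417×10²³ = 4.283×10¹³ m³/s².
r₁ = 3568 km = 3.568×10⁶ m.
r₂ = 16210 km = 1.621×10⁷ m.
Transfer ellipse a_t = (r₁ + r₂)/2 = 9.889×10⁶ m.
At r₁: circular v_c1 = √(μ/r₁) = 3465 m/s; transfer-periapsis v_p = √[μ(2/r₁ − 1/a_t)] = 4436 m/s.
Δv₁ = v_p − v_c1 = 971.1 m/s.
At r₂: circular v_c2 = √(μ/r₂) = 1625 m/s; transfer-apoapsis v_a = √[μ(2/r₂ − 1/a_t)] = 976.3 m/s.
Δv₂ = v_c2 − v_a = 649.1 m/s.
Total Δv = Δv₁ + Δv₂ = 1620 m/s = 1.620 km/s.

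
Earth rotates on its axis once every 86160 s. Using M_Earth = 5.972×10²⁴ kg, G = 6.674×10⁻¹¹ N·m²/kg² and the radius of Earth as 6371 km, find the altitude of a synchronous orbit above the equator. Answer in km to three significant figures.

μ = GM = 6.674×10⁻¹¹ × 5.972×10²⁴ = 3.986×10¹⁴ m³/s².
A synchronous orbit has period T, so by Kepler's third law a = (μT²/4π²)^(1/3).
μT²/4π² = 3.986×10¹⁴ × (8.616×10⁴)² / 39.48 = 7.495×10²² m³.
a = 4.216×10⁷ m = 42162 km.
Altitude h = a − R = 42162 − 6371 = 35791 km.

h_sync ≈ 35800 km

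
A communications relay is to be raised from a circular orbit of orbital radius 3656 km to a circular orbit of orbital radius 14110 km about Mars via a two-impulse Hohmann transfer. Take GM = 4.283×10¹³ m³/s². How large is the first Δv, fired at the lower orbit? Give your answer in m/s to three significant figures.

r₁ = 3656 km = 3.656×10⁶ m.
r₂ = 14110 km = 1.411×10⁷ m.
Transfer ellipse a_t = (r₁ + r₂)/2 = 8.883×10⁶ m.
At r₁: circular v_c1 = √(μ/r₁) = 3423 m/s; transfer-periapsis v_p = √[μ(2/r₁ − 1/a_t)] = 4314 m/s.
Δv₁ = v_p − v_c1 = 891.0 m/s.

Δv ≈ 891 m/s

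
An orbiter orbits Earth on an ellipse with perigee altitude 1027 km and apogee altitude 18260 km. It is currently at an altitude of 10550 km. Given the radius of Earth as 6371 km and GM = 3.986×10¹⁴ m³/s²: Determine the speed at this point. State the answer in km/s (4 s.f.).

r_p = 6371 + 1027 = 7398.0 km = 7.3980×10⁶ m.
r_a = 6371 + 18260 = 24631 km = 2.4631×10⁷ m.
r = 6371 + 10550 = 16921 km = 1.692×10⁷ m.
Semi-major axis a = (r_p + r_a)/2 = 16014 km = 1.601×10⁷ m.
Vis-viva: v² = μ(2/r − 1/a) = 3.986×10¹⁴ × (1.182×10⁻⁷ − 6.244×10⁻⁸) = 2.222×10⁷ m²/s².
v = 4714 m/s = 4.714 km/s.

v ≈ 4.714 km/s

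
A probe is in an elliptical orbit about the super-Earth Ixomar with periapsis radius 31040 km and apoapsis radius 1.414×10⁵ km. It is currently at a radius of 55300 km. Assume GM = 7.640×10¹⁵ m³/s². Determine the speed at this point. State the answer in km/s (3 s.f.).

v ≈ 13.7 km/s

Semi-major axis a = (r_p + r_a)/2 = 86220 km = 8.622×10⁷ m.
Vis-viva: v² = μ(2/r − 1/a) = 7.640×10¹⁵ × (3.617×10⁻⁸ − 1.160×10⁻⁸) = 1.877×10⁸ m²/s².
v = 13700 m/s = 13.70 km/s.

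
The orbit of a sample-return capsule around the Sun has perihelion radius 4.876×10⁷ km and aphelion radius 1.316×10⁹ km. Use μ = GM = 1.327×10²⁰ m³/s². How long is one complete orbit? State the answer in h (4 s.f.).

T ≈ 85400 h

Semi-major axis a = (r_p + r_a)/2 = (4.8760×10⁷ + 1.3160×10⁹)/2 = 6.8238×10⁸ km = 6.824×10¹¹ m.
By Kepler's third law T = 2π√(a³/μ) = 2π × 4.893×10⁷ = 3.075×10⁸ s.
= 85400 h.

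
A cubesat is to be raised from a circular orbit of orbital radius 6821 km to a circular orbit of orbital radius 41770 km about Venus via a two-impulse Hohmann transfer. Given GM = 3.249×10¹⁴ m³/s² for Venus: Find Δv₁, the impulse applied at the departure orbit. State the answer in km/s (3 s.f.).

Δv ≈ 2.15 km/s

r₁ = 6821 km = 6.821×10⁶ m.
r₂ = 41770 km = 4.177×10⁷ m.
Transfer ellipse a_t = (r₁ + r₂)/2 = 2.430×10⁷ m.
At r₁: circular v_c1 = √(μ/r₁) = 6902 m/s; transfer-periapsis v_p = √[μ(2/r₁ − 1/a_t)] = 9049 m/s.
Δv₁ = v_p − v_c1 = 2148 m/s.
= 2.148 km/s.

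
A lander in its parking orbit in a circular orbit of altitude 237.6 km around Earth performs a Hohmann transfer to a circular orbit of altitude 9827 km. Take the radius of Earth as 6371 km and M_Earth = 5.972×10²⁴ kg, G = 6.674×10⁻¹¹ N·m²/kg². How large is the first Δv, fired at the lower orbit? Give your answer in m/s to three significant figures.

μ = GM = 6.674×10⁻¹¹ × 5.972×10²⁴ = 3.986×10¹⁴ m³/s².
r₁ = 6371 + 237.6 = 6608.6 km = 6.6086×10⁶ m.
r₂ = 6371 + 9827 = 16198 km = 1.6198×10⁷ m.
Transfer ellipse a_t = (r₁ + r₂)/2 = 1.140×10⁷ m.
At r₁: circular v_c1 = √(μ/r₁) = 7766 m/s; transfer-perigee v_p = √[μ(2/r₁ − 1/a_t)] = 9256 m/s.
Δv₁ = v_p − v_c1 = 1490 m/s.

Δv ≈ 1490 m/s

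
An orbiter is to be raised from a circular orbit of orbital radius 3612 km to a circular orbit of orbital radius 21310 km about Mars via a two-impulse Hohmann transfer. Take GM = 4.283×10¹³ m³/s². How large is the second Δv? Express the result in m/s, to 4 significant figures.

Δv ≈ 654.4 m/s

r₁ = 3612 km = 3.612×10⁶ m.
r₂ = 21310 km = 2.131×10⁷ m.
Transfer ellipse a_t = (r₁ + r₂)/2 = 1.246×10⁷ m.
At r₁: circular v_c1 = √(μ/r₁) = 3444 m/s; transfer-periapsis v_p = √[μ(2/r₁ − 1/a_t)] = 4503 m/s.
At r₂: circular v_c2 = √(μ/r₂) = 1418 m/s; transfer-apoapsis v_a = √[μ(2/r₂ − 1/a_t)] = 763.3 m/s.
Δv₂ = v_c2 − v_a = 654.4 m/s.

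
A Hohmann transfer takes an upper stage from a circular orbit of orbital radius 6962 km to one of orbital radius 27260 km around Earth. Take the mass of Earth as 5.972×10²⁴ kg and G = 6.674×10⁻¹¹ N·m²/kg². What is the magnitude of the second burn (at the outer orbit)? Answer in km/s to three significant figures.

μ = GM = 6.674×10⁻¹¹ × 5.972×10²⁴ = 3.986×10¹⁴ m³/s².
r₁ = 6962 km = 6.962×10⁶ m.
r₂ = 27260 km = 2.726×10⁷ m.
Transfer ellipse a_t = (r₁ + r₂)/2 = 1.711×10⁷ m.
At r₁: circular v_c1 = √(μ/r₁) = 7566 m/s; transfer-perigee v_p = √[μ(2/r₁ − 1/a_t)] = 9550 m/s.
At r₂: circular v_c2 = √(μ/r₂) = 3824 m/s; transfer-apogee v_a = √[μ(2/r₂ − 1/a_t)] = 2439 m/s.
Δv₂ = v_c2 − v_a = 1385 m/s.
= 1.385 km/s.

Δv ≈ 1.38 km/s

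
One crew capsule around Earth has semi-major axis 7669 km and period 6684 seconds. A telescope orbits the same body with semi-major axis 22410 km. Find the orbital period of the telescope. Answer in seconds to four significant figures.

T₂ ≈ 33390 seconds

Kepler's third law: T² ∝ a³, so T₂ = T₁ (a₂/a₁)^(3/2).
a₂/a₁ = 2.922, (a₂/a₁)^(3/2) = 4.995.
T₂ = 6684 × 4.995 = 33390 seconds.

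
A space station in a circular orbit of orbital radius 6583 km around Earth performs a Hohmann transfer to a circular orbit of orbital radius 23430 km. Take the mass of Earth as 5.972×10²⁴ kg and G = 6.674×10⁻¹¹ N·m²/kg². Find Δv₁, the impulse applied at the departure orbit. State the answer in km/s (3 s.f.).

μ = GM = 6.674×10⁻¹¹ × 5.972×10²⁴ = 3.986×10¹⁴ m³/s².
r₁ = 6583 km = 6.583×10⁶ m.
r₂ = 23430 km = 2.343×10⁷ m.
Transfer ellipse a_t = (r₁ + r₂)/2 = 1.501×10⁷ m.
At r₁: circular v_c1 = √(μ/r₁) = 7781 m/s; transfer-perigee v_p = √[μ(2/r₁ − 1/a_t)] = 9723 m/s.
Δv₁ = v_p − v_c1 = 1942 m/s.
= 1.942 km/s.

Δv ≈ 1.94 km/s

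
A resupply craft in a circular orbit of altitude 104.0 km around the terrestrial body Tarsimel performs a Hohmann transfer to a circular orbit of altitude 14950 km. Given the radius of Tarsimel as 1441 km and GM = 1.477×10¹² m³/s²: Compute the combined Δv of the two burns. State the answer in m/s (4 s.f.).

r₁ = 1441 + 104.0 = 1545.0 km = 1.5450×10⁶ m.
r₂ = 1441 + 14950 = 16391 km = 1.6391×10⁷ m.
Transfer ellipse a_t = (r₁ + r₂)/2 = 8.968×10⁶ m.
At r₁: circular v_c1 = √(μ/r₁) = 977.7 m/s; transfer-periapsis v_p = √[μ(2/r₁ − 1/a_t)] = 1322 m/s.
Δv₁ = v_p − v_c1 = 344.1 m/s.
At r₂: circular v_c2 = √(μ/r₂) = 300.2 m/s; transfer-apoapsis v_a = √[μ(2/r₂ − 1/a_t)] = 124.6 m/s.
Δv₂ = v_c2 − v_a = 175.6 m/s.
Total Δv = Δv₁ + Δv₂ = 519.7 m/s.

Δv_total ≈ 519.7 m/s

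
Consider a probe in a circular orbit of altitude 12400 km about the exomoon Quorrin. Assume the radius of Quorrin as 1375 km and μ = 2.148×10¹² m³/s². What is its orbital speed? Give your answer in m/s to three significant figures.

r = 1375 + 12400 = 13775 km = 1.3775×10⁷ m.
For a circular orbit v = √(μ/r) = √(2.148×10¹² / 1.378×10⁷) = √(1.559×10⁵) = 394.9 m/s.

v ≈ 395 m/s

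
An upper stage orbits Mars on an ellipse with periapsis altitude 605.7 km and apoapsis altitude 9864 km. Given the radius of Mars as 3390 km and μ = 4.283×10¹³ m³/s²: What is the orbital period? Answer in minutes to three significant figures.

T ≈ 405 minutes

r_p = 3390 + 605.7 = 3995.7 km = 3.9957×10⁶ m.
r_a = 3390 + 9864 = 13254 km = 1.3254×10⁷ m.
Semi-major axis a = (r_p + r_a)/2 = (3995.7 + 13254)/2 = 8624.9 km = 8.625×10⁶ m.
By Kepler's third law T = 2π√(a³/μ) = 2π × 3.870×10³ = 2.432×10⁴ s.
= 405.3 minutes.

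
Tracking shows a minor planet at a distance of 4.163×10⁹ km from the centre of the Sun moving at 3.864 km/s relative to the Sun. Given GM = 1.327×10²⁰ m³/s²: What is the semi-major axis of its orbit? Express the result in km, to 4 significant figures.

r = 4.163×10¹² m.
Vis-viva rearranged: 1/a = 2/r − v²/μ = 4.804×10⁻¹³ − 1.125×10⁻¹³ = 3.679×10⁻¹³ m⁻¹.
a = 2.718×10¹² m = 2.7181×10⁹ km.

a ≈ 2.718×10⁹ km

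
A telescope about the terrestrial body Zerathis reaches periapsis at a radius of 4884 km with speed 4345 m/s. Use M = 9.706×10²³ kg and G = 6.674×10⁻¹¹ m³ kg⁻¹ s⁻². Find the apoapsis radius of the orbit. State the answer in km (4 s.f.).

μ = GM = 6.674×10⁻¹¹ × 9.706×10²³ = 6.478×10¹³ m³/s².
r_p = 4.884×10⁶ m.
Specific energy ε = v²/2 − μ/r = -3.824×10⁶ J/kg, so a = −μ/(2ε) = 8.470×10⁶ m.
The apsides satisfy r_p + r_a = 2a, so the apoapsis radius is 2a − r_p = 1.206×10⁷ m = 12057 km.

apoapsis radius ≈ 12060 km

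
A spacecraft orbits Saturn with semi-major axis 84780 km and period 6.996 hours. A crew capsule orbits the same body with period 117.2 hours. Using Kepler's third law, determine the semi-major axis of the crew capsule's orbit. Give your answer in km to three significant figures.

a₂ ≈ 5.55×10⁵ km

Kepler's third law: a³ ∝ T², so a₂ = a₁ (T₂/T₁)^(2/3).
T₂/T₁ = 16.75, (T₂/T₁)^(2/3) = 6.547.
a₂ = 84780 × 6.547 = 5.551×10⁵ km.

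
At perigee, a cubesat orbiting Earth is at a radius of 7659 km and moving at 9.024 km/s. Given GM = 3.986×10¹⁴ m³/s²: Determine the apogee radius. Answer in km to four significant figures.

apogee radius ≈ 27530 km

r_p = 7.659×10⁶ m.
Specific energy ε = v²/2 − μ/r = -1.133×10⁷ J/kg, so a = −μ/(2ε) = 1.760×10⁷ m.
The apsides satisfy r_p + r_a = 2a, so the apogee radius is 2a − r_p = 2.753×10⁷ m = 27531 km.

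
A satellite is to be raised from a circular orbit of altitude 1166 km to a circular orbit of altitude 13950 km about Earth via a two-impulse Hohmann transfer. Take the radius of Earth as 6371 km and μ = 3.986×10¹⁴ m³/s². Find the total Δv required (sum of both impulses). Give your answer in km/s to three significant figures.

r₁ = 6371 + 1166 = 7537.0 km = 7.5370×10⁶ m.
r₂ = 6371 + 13950 = 20321 km = 2.0321×10⁷ m.
Transfer ellipse a_t = (r₁ + r₂)/2 = 1.393×10⁷ m.
At r₁: circular v_c1 = √(μ/r₁) = 7272 m/s; transfer-perigee v_p = √[μ(2/r₁ − 1/a_t)] = 8784 m/s.
Δv₁ = v_p − v_c1 = 1512 m/s.
At r₂: circular v_c2 = √(μ/r₂) = 4429 m/s; transfer-apogee v_a = √[μ(2/r₂ − 1/a_t)] = 3258 m/s.
Δv₂ = v_c2 − v_a = 1171 m/s.
Total Δv = Δv₁ + Δv₂ = 2683 m/s = 2.683 km/s.

Δv_total ≈ 2.68 km/s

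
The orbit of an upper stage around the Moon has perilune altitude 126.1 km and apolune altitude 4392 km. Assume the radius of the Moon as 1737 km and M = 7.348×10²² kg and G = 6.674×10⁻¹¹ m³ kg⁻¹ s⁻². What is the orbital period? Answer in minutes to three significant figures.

T ≈ 378 minutes

μ = GM = 6.674×10⁻¹¹ × 7.348×10²² = 4.904×10¹² m³/s².
r_p = 1737 + 126.1 = 1863.1 km = 1.8631×10⁶ m.
r_a = 1737 + 4392 = 6129.0 km = 6.1290×10⁶ m.
Semi-major axis a = (r_p + r_a)/2 = (1863.1 + 6129.0)/2 = 3996.1 km = 3.996×10⁶ m.
By Kepler's third law T = 2π√(a³/μ) = 2π × 3.607×10³ = 2.266×10⁴ s.
= 377.7 minutes.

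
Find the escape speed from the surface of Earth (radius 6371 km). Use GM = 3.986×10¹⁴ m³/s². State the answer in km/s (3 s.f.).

r = R = 6.371×10⁶ m.
Escape speed v_esc = √(2μ/r) = √(2 × 3.986×10¹⁴ / 6.371×10⁶) = √(1.251×10⁸) = 11190 m/s.
= 11.19 km/s.

v_esc ≈ 11.2 km/s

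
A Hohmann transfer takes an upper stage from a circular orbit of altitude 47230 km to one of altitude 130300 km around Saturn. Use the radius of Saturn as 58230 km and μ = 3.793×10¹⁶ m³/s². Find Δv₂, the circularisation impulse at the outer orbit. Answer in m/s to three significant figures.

r₁ = 58230 + 47230 = 105460 km = 1.0546×10⁸ m.
r₂ = 58230 + 130300 = 188530 km = 1.8853×10⁸ m.
Transfer ellipse a_t = (r₁ + r₂)/2 = 1.470×10⁸ m.
At r₁: circular v_c1 = √(μ/r₁) = 18960 m/s; transfer-perikrone v_p = √[μ(2/r₁ − 1/a_t)] = 21480 m/s.
At r₂: circular v_c2 = √(μ/r₂) = 14180 m/s; transfer-apokrone v_a = √[μ(2/r₂ − 1/a_t)] = 12010 m/s.
Δv₂ = v_c2 − v_a = 2170 m/s.

Δv ≈ 2170 m/s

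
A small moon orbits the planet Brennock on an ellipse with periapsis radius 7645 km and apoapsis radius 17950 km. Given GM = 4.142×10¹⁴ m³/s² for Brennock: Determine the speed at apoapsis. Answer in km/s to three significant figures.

v ≈ 3.71 km/s

Semi-major axis a = (r_p + r_a)/2 = 12798 km = 1.280×10⁷ m.
Vis-viva: v² = μ(2/r − 1/a) = 4.142×10¹⁴ × (1.114×10⁻⁷ − 7.814×10⁻⁸) = 1.378×10⁷ m²/s².
v = 3713 m/s = 3.713 km/s.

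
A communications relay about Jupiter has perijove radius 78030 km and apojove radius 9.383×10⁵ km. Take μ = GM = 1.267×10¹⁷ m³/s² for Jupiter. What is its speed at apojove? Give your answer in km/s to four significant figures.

Semi-major axis a = (r_p + r_a)/2 = 5.0816×10⁵ km = 5.082×10⁸ m.
Vis-viva: v² = μ(2/r − 1/a) = 1.267×10¹⁷ × (2.132×10⁻⁹ − 1.968×10⁻⁹) = 2.073×10⁷ m²/s².
v = 4554 m/s = 4.554 km/s.

v ≈ 4.554 km/s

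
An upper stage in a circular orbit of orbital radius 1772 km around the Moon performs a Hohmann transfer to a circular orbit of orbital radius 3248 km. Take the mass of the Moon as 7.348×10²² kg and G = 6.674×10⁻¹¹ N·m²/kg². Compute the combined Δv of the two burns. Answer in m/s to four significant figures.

μ = GM = 6.674×10⁻¹¹ × 7.348×10²² = 4.904×10¹² m³/s².
r₁ = 1772 km = 1.772×10⁶ m.
r₂ = 3248 km = 3.248×10⁶ m.
Transfer ellipse a_t = (r₁ + r₂)/2 = 2.510×10⁶ m.
At r₁: circular v_c1 = √(μ/r₁) = 1664 m/s; transfer-perilune v_p = √[μ(2/r₁ − 1/a_t)] = 1892 m/s.
Δv₁ = v_p − v_c1 = 228.8 m/s.
At r₂: circular v_c2 = √(μ/r₂) = 1229 m/s; transfer-apolune v_a = √[μ(2/r₂ − 1/a_t)] = 1032 m/s.
Δv₂ = v_c2 − v_a = 196.3 m/s.
Total Δv = Δv₁ + Δv₂ = 425.2 m/s.

Δv_total ≈ 425.2 m/s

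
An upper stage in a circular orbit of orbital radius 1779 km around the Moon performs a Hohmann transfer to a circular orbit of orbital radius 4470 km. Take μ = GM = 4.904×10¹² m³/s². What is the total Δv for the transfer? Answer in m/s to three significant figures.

r₁ = 1779 km = 1.779×10⁶ m.
r₂ = 4470 km = 4.470×10⁶ m.
Transfer ellipse a_t = (r₁ + r₂)/2 = 3.124×10⁶ m.
At r₁: circular v_c1 = √(μ/r₁) = 1660 m/s; transfer-perilune v_p = √[μ(2/r₁ − 1/a_t)] = 1986 m/s.
Δv₁ = v_p − v_c1 = 325.6 m/s.
At r₂: circular v_c2 = √(μ/r₂) = 1047 m/s; transfer-apolune v_a = √[μ(2/r₂ − 1/a_t)] = 790.3 m/s.
Δv₂ = v_c2 − v_a = 257.1 m/s.
Total Δv = Δv₁ + Δv₂ = 582.6 m/s.

Δv_total ≈ 583 m/s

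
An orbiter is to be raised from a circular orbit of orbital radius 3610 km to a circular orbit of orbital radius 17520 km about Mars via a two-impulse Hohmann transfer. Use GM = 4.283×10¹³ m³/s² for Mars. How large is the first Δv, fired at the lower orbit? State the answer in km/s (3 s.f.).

Δv ≈ 0.991 km/s

r₁ = 3610 km = 3.610×10⁶ m.
r₂ = 17520 km = 1.752×10⁷ m.
Transfer ellipse a_t = (r₁ + r₂)/2 = 1.056×10⁷ m.
At r₁: circular v_c1 = √(μ/r₁) = 3444 m/s; transfer-periapsis v_p = √[μ(2/r₁ − 1/a_t)] = 4436 m/s.
Δv₁ = v_p − v_c1 = 991.1 m/s.
= 0.9911 km/s.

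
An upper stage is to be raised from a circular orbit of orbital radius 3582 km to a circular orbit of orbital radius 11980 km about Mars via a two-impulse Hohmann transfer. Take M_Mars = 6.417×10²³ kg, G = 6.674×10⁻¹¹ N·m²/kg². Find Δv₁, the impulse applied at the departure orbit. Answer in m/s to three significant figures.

Δv ≈ 833 m/s

μ = GM = 6.674×10⁻¹¹ × 6.417×10²³ = 4.283×10¹³ m³/s².
r₁ = 3582 km = 3.582×10⁶ m.
r₂ = 11980 km = 1.198×10⁷ m.
Transfer ellipse a_t = (r₁ + r₂)/2 = 7.781×10⁶ m.
At r₁: circular v_c1 = √(μ/r₁) = 3458 m/s; transfer-periapsis v_p = √[μ(2/r₁ − 1/a_t)] = 4290 m/s.
Δv₁ = v_p − v_c1 = 832.7 m/s.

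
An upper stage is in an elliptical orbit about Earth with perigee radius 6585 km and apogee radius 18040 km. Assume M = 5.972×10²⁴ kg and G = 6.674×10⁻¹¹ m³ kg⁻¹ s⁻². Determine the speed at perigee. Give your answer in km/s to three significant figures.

v ≈ 9.42 km/s

μ = GM = 6.674×10⁻¹¹ × 5.972×10²⁴ = 3.986×10¹⁴ m³/s².
Semi-major axis a = (r_p + r_a)/2 = 12312 km = 1.231×10⁷ m.
Vis-viva: v² = μ(2/r − 1/a) = 3.986×10¹⁴ × (3.037×10⁻⁷ − 8.122×10⁻⁸) = 8.868×10⁷ m²/s².
v = 9417 m/s = 9.417 km/s.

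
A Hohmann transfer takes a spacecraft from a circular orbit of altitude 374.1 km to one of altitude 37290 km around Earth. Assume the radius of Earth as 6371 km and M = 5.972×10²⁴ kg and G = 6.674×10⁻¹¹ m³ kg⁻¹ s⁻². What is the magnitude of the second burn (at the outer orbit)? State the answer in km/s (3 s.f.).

μ = GM = 6.674×10⁻¹¹ × 5.972×10²⁴ = 3.986×10¹⁴ m³/s².
r₁ = 6371 + 374.1 = 6745.1 km = 6.7451×10⁶ m.
r₂ = 6371 + 37290 = 43661 km = 4.3661×10⁷ m.
Transfer ellipse a_t = (r₁ + r₂)/2 = 2.520×10⁷ m.
At r₁: circular v_c1 = √(μ/r₁) = 7687 m/s; transfer-perigee v_p = √[μ(2/r₁ − 1/a_t)] = 10120 m/s.
At r₂: circular v_c2 = √(μ/r₂) = 3021 m/s; transfer-apogee v_a = √[μ(2/r₂ − 1/a_t)] = 1563 m/s.
Δv₂ = v_c2 − v_a = 1458 m/s.
= 1.458 km/s.

Δv ≈ 1.46 km/s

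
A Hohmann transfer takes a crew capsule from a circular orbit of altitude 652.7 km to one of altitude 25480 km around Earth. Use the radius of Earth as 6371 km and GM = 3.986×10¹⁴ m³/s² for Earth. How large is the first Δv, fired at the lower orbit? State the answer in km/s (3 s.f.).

Δv ≈ 2.11 km/s

r₁ = 6371 + 652.7 = 7023.7 km = 7.0237×10⁶ m.
r₂ = 6371 + 25480 = 31851 km = 3.1851×10⁷ m.
Transfer ellipse a_t = (r₁ + r₂)/2 = 1.944×10⁷ m.
At r₁: circular v_c1 = √(μ/r₁) = 7533 m/s; transfer-perigee v_p = √[μ(2/r₁ − 1/a_t)] = 9643 m/s.
Δv₁ = v_p − v_c1 = 2110 m/s.
= 2.110 km/s.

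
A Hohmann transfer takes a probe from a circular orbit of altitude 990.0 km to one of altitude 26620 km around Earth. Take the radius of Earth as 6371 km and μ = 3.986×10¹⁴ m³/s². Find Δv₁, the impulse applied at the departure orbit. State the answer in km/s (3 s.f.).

r₁ = 6371 + 990.0 = 7361.0 km = 7.3610×10⁶ m.
r₂ = 6371 + 26620 = 32991 km = 3.2991×10⁷ m.
Transfer ellipse a_t = (r₁ + r₂)/2 = 2.018×10⁷ m.
At r₁: circular v_c1 = √(μ/r₁) = 7359 m/s; transfer-perigee v_p = √[μ(2/r₁ − 1/a_t)] = 9410 m/s.
Δv₁ = v_p − v_c1 = 2051 m/s.
= 2.051 km/s.

Δv ≈ 2.05 km/s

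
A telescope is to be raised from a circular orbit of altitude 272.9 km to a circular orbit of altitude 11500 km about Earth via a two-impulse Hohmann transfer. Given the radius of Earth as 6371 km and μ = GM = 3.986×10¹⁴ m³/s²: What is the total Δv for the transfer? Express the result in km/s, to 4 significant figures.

Δv_total ≈ 2.853 km/s

r₁ = 6371 + 272.9 = 6643.9 km = 6.6439×10⁶ m.
r₂ = 6371 + 11500 = 17871 km = 1.7871×10⁷ m.
Transfer ellipse a_t = (r₁ + r₂)/2 = 1.226×10⁷ m.
At r₁: circular v_c1 = √(μ/r₁) = 7746 m/s; transfer-perigee v_p = √[μ(2/r₁ − 1/a_t)] = 9353 m/s.
Δv₁ = v_p − v_c1 = 1607 m/s.
At r₂: circular v_c2 = √(μ/r₂) = 4723 m/s; transfer-apogee v_a = √[μ(2/r₂ − 1/a_t)] = 3477 m/s.
Δv₂ = v_c2 − v_a = 1246 m/s.
Total Δv = Δv₁ + Δv₂ = 2853 m/s = 2.853 km/s.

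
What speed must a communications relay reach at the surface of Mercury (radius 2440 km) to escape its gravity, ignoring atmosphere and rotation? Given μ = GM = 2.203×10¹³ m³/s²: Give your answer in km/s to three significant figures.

r = R = 2.440×10⁶ m.
Escape speed v_esc = √(2μ/r) = √(2 × 2.203×10¹³ / 2.440×10⁶) = √(1.806×10⁷) = 4249 m/s.
= 4.249 km/s.

v_esc ≈ 4.25 km/s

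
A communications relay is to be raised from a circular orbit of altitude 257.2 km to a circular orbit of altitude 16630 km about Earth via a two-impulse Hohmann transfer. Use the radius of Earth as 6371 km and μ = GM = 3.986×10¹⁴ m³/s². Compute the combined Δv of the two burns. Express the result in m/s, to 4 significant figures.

r₁ = 6371 + 257.2 = 6628.2 km = 6.6282×10⁶ m.
r₂ = 6371 + 16630 = 23001 km = 2.3001×10⁷ m.
Transfer ellipse a_t = (r₁ + r₂)/2 = 1.481×10⁷ m.
At r₁: circular v_c1 = √(μ/r₁) = 7755 m/s; transfer-perigee v_p = √[μ(2/r₁ − 1/a_t)] = 9663 m/s.
Δv₁ = v_p − v_c1 = 1908 m/s.
At r₂: circular v_c2 = √(μ/r₂) = 4163 m/s; transfer-apogee v_a = √[μ(2/r₂ − 1/a_t)] = 2785 m/s.
Δv₂ = v_c2 − v_a = 1378 m/s.
Total Δv = Δv₁ + Δv₂ = 3286 m/s.

Δv_total ≈ 3286 m/s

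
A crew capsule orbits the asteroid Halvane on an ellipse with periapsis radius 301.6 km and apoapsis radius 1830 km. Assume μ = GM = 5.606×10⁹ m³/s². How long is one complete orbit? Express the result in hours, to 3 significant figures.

Semi-major axis a = (r_p + r_a)/2 = (301.60 + 1830.0)/2 = 1065.8 km = 1.066×10⁶ m.
By Kepler's third law T = 2π√(a³/μ) = 2π × 1.470×10⁴ = 9.234×10⁴ s.
= 25.65 hours.

T ≈ 25.6 hours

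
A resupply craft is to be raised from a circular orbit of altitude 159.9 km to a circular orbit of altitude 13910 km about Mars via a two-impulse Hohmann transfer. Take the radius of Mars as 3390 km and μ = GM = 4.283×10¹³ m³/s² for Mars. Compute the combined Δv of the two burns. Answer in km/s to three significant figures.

r₁ = 3390 + 159.9 = 3549.9 km = 3.5499×10⁶ m.
r₂ = 3390 + 13910 = 17300 km = 1.7300×10⁷ m.
Transfer ellipse a_t = (r₁ + r₂)/2 = 1.042×10⁷ m.
At r₁: circular v_c1 = √(μ/r₁) = 3473 m/s; transfer-periapsis v_p = √[μ(2/r₁ − 1/a_t)] = 4475 m/s.
Δv₁ = v_p − v_c1 = 1001 m/s.
At r₂: circular v_c2 = √(μ/r₂) = 1573 m/s; transfer-apoapsis v_a = √[μ(2/r₂ − 1/a_t)] = 918.2 m/s.
Δv₂ = v_c2 − v_a = 655.3 m/s.
Total Δv = Δv₁ + Δv₂ = 1656 m/s = 1.656 km/s.

Δv_total ≈ 1.66 km/s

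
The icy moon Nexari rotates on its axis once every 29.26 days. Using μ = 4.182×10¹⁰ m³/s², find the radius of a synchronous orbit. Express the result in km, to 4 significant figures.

T = 29.26 days = 2.528×10⁶ s.
A synchronous orbit has period T, so by Kepler's third law a = (μT²/4π²)^(1/3).
μT²/4π² = 4.182×10¹⁰ × (2.528×10⁶)² / 39.48 = 6.770×10²¹ m³.
a = 1.892×10⁷ m = 18918 km.

r_sync ≈ 18920 km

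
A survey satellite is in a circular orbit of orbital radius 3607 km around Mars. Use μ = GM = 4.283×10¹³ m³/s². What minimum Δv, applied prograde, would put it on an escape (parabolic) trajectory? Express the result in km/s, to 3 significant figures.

r = 3607 km = 3.607×10⁶ m.
Circular speed v_c = √(μ/r) = 3446 m/s.
Escape speed v_esc = √(2μ/r) = √2 × v_c = 4873 m/s.
Δv = v_esc − v_c = 1427 m/s = 1.427 km/s.

Δv ≈ 1.43 km/s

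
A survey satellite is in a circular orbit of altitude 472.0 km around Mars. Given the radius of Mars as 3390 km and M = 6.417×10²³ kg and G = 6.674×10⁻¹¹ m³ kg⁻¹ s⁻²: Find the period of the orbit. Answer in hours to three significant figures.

μ = GM = 6.674×10⁻¹¹ × 6.417×10²³ = 4.283×10¹³ m³/s².
r = 3390 + 472.0 = 3862.0 km = 3.8620×10⁶ m.
Kepler's third law: T = 2π√(r³/μ) = 2π√((3.862×10⁶)³ / 4.283×10¹³).
r³/μ = 1.345×10⁶ s², so T = 2π × 1.160×10³ = 7.287×10³ s.
Converting: 7.287×10³ s ÷ 3600 = 2.024 hours.

T ≈ 2.02 hours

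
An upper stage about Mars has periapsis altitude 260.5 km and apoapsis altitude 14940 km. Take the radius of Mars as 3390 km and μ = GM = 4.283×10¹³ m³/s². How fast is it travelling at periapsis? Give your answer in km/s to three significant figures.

v ≈ 4.42 km/s

r_p = 3390 + 260.5 = 3650.5 km = 3.6505×10⁶ m.
r_a = 3390 + 14940 = 18330 km = 1.8330×10⁷ m.
Semi-major axis a = (r_p + r_a)/2 = 10990 km = 1.099×10⁷ m.
Vis-viva: v² = μ(2/r − 1/a) = 4.283×10¹³ × (5.479×10⁻⁷ − 9.099×10⁻⁸) = 1.957×10⁷ m²/s².
v = 4424 m/s = 4.424 km/s.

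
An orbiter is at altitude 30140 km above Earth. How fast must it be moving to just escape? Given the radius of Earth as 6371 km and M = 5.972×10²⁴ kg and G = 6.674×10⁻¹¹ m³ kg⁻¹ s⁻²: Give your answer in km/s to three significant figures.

v_esc ≈ 4.67 km/s

μ = GM = 6.674×10⁻¹¹ × 5.972×10²⁴ = 3.986×10¹⁴ m³/s².
r = 6371 + 30140 = 36511 km = 3.6511×10⁷ m.
Escape speed v_esc = √(2μ/r) = √(2 × 3.986×10¹⁴ / 3.651×10⁷) = √(2.183×10⁷) = 4673 m/s.
= 4.673 km/s.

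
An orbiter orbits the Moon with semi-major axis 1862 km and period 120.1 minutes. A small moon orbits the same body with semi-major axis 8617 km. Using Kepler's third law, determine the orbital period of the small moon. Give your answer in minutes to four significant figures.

Kepler's third law: T² ∝ a³, so T₂ = T₁ (a₂/a₁)^(3/2).
a₂/a₁ = 4.628, (a₂/a₁)^(3/2) = 9.956.
T₂ = 120.1 × 9.956 = 1196 minutes.

T₂ ≈ 1196 minutes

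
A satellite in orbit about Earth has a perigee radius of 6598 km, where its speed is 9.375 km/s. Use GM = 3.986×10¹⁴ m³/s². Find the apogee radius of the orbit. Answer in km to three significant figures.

apogee radius ≈ 17600 km

r_p = 6.598×10⁶ m.
Specific energy ε = v²/2 − μ/r = -1.647×10⁷ J/kg, so a = −μ/(2ε) = 1.210×10⁷ m.
The apsides satisfy r_p + r_a = 2a, so the apogee radius is 2a − r_p = 1.761×10⁷ m = 17608 km.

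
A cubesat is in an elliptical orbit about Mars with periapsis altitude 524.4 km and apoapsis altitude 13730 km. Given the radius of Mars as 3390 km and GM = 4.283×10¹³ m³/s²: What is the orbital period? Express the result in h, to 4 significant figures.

T ≈ 9.096 h

r_p = 3390 + 524.4 = 3914.4 km = 3.9144×10⁶ m.
r_a = 3390 + 13730 = 17120 km = 1.7120×10⁷ m.
Semi-major axis a = (r_p + r_a)/2 = (3914.4 + 17120)/2 = 10517 km = 1.052×10⁷ m.
By Kepler's third law T = 2π√(a³/μ) = 2π × 5.212×10³ = 3.275×10⁴ s.
= 9.096 h.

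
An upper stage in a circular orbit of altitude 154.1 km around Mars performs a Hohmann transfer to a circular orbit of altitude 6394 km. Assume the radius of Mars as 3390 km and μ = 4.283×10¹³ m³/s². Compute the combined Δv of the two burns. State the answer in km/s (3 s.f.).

r₁ = 3390 + 154.1 = 3544.1 km = 3.5441×10⁶ m.
r₂ = 3390 + 6394 = 9784.0 km = 9.7840×10⁶ m.
Transfer ellipse a_t = (r₁ + r₂)/2 = 6.664×10⁶ m.
At r₁: circular v_c1 = √(μ/r₁) = 3476 m/s; transfer-periapsis v_p = √[μ(2/r₁ − 1/a_t)] = 4212 m/s.
Δv₁ = v_p − v_c1 = 735.9 m/s.
At r₂: circular v_c2 = √(μ/r₂) = 2092 m/s; transfer-apoapsis v_a = √[μ(2/r₂ − 1/a_t)] = 1526 m/s.
Δv₂ = v_c2 − v_a = 566.5 m/s.
Total Δv = Δv₁ + Δv₂ = 1302 m/s = 1.302 km/s.

Δv_total ≈ 1.30 km/s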